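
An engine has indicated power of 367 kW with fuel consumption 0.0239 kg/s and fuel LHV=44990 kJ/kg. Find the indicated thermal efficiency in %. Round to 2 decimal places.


eta_ith = (IP / (mf * LHV)) * 100
Denominator = 0.0239 * 44990 = 1075.2610 kW
eta_ith = (367 / 1075.2610) * 100 = 34.13%


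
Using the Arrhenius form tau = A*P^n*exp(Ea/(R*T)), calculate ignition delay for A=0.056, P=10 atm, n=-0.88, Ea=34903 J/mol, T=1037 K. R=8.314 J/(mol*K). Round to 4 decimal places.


tau = A * P^n * exp(Ea/(R*T))
P^n = 10^(-0.88) = 0.13182567
Ea/(R*T) = 34903/(8.314*1037) = 4.048312
exp(Ea/(R*T)) = 57.300654
tau = 0.056 * 0.13182567 * 57.300654 = 0.4230 ms


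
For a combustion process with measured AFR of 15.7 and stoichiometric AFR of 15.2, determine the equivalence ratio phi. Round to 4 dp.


phi = AFR_stoich / AFR_actual
phi = 15.2 / 15.7 = 0.9682


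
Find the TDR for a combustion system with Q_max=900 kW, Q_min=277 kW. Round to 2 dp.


TDR = Q_max / Q_min
TDR = 900 / 277 = 3.25


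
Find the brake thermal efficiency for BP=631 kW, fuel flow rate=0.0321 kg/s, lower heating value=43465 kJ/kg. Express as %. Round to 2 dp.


eta_BTE = (BP / (mf * LHV)) * 100
Denominator = 0.0321 * 43465 = 1395.2265 kW
eta_BTE = (631 / 1395.2265) * 100 = 45.23%


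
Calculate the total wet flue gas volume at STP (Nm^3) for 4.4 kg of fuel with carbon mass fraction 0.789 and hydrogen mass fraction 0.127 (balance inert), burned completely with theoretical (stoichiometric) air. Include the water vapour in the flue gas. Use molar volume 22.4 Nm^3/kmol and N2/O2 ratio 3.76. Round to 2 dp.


Per kg fuel: CO2 = (C/12 kmol)*22.4 = (0.789/12)*22.4 = 1.47280 Nm^3
Per kg fuel: H2O = (H/2 kmol)*22.4 = (0.127/2)*22.4 = 1.42240 Nm^3
O2 needed per kg fuel = C/12 + H/4 = 0.789/12 + 0.127/4 = 0.09750000 kmol
Per kg fuel: N2 = O2*3.76*22.4 = 0.09750000*3.76*22.4 = 8.21184 Nm^3
Total per kg = 1.47280 + 1.42240 + 8.21184 = 11.10704 Nm^3
Total = 11.10704 * 4.4 = 48.87 Nm^3


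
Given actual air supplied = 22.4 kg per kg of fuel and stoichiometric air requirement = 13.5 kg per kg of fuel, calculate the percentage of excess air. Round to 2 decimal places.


Excess air = actual - stoichiometric = 22.4 - 13.5 = 8.90 kg/kg fuel
Excess air % = (excess / stoich) * 100 = (8.90 / 13.5) * 100 = 65.93%


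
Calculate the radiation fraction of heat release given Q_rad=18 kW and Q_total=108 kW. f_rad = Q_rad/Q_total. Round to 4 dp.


f_rad = Q_rad / Q_total
f_rad = 18 / 108 = 0.1667


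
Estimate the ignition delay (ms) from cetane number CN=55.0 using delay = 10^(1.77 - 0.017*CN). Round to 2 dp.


delay = 10^(1.77 - 0.017*CN)
Exponent = 1.77 - 0.017*55.0 = 0.8350
delay = 10^0.8350 = 6.84 ms


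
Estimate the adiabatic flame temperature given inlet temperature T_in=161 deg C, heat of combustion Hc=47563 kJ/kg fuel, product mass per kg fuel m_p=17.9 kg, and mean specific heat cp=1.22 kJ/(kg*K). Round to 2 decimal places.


T_ad = T_in + Hc / (m_p * cp)
Denominator = 17.9 * 1.22 = 21.8380
Temperature rise = 47563 / 21.8380 = 2177.99 K
T_ad = 161 + 2177.99 = 2338.99 deg C


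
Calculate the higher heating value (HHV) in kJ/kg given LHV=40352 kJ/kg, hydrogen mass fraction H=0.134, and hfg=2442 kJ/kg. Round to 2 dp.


HHV = LHV + hfg * 9 * H
Water addition = 2442 * 9 * 0.134 = 2945.052 kJ/kg
HHV = 40352 + 2945.052 = 43297.05 kJ/kg


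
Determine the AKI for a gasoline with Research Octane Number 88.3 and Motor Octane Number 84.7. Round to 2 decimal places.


AKI = (RON + MON) / 2
AKI = (88.3 + 84.7) / 2
AKI = 173.0 / 2 = 86.50


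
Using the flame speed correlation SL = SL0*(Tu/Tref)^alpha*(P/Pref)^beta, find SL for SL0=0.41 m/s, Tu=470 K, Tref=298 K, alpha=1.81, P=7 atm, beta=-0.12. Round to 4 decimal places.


SL = SL0 * (Tu/Tref)^alpha * (P/Pref)^beta
T ratio = 470/298 = 1.57718121
(T ratio)^alpha = 1.57718121^1.81 = 2.281212
(P/Pref)^beta = 7^(-0.12) = 0.791750
SL = 0.41 * 2.281212 * 0.791750 = 0.7405 m/s


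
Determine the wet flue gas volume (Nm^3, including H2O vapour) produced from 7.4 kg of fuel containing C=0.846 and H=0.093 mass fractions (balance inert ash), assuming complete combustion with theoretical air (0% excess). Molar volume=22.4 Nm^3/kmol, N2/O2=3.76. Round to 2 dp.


Per kg fuel: CO2 = (C/12 kmol)*22.4 = (0.846/12)*22.4 = 1.57920 Nm^3
Per kg fuel: H2O = (H/2 kmol)*22.4 = (0.093/2)*22.4 = 1.04160 Nm^3
O2 needed per kg fuel = C/12 + H/4 = 0.846/12 + 0.093/4 = 0.09375000 kmol
Per kg fuel: N2 = O2*3.76*22.4 = 0.09375000*3.76*22.4 = 7.89600 Nm^3
Total per kg = 1.57920 + 1.04160 + 7.89600 = 10.51680 Nm^3
Total = 10.51680 * 7.4 = 77.82 Nm^3


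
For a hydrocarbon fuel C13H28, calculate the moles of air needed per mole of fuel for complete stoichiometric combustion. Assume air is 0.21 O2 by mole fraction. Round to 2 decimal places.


Balanced combustion: C13H28 + 20 O2 -> 13 CO2 + 14 H2O
O2 needed = C + H/4 = 13 + 28/4 = 20.00 moles
Air moles = O2 / 0.21 = 20.00 / 0.21 = 95.24 moles air


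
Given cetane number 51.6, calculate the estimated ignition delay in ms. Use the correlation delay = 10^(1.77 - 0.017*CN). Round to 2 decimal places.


delay = 10^(1.77 - 0.017*CN)
Exponent = 1.77 - 0.017*51.6 = 0.8928
delay = 10^0.8928 = 7.81 ms


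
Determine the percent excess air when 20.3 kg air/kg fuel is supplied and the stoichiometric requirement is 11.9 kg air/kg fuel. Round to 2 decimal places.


Excess air = actual - stoichiometric = 20.3 - 11.9 = 8.40 kg/kg fuel
Excess air % = (excess / stoich) * 100 = (8.40 / 11.9) * 100 = 70.59%


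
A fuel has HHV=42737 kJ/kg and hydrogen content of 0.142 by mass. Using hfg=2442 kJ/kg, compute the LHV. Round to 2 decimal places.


LHV = HHV - hfg * 9 * H
Water correction = 2442 * 9 * 0.142 = 3120.876 kJ/kg
LHV = 42737 - 3120.876 = 39616.12 kJ/kg


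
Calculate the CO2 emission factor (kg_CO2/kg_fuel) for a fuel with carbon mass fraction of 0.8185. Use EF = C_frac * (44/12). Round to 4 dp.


EF = C_frac * (M_CO2 / M_C)
EF = 0.8185 * (44/12)
EF = 0.8185 * 3.666667 = 3.0012 kg_CO2/kg_fuel


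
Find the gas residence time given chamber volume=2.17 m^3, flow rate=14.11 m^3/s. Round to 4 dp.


tau = V / Q_flow
tau = 2.17 / 14.11 = 0.1538 s


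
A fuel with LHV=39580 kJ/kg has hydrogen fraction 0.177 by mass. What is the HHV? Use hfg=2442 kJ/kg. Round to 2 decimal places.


HHV = LHV + hfg * 9 * H
Water addition = 2442 * 9 * 0.177 = 3890.106 kJ/kg
HHV = 39580 + 3890.106 = 43470.11 kJ/kg


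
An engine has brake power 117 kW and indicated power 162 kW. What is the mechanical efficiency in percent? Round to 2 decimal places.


eta_mech = (BP / IP) * 100
Ratio = 117 / 162 = 0.7222
eta_mech = 0.7222 * 100 = 72.22%


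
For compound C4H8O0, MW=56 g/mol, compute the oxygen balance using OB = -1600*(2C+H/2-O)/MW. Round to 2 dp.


OB = -1600 * (2C + H/2 - O) / MW
Inner = 2*4 + 8/2 - 0 = 12.00
OB = -1600 * 12.00 / 56 = -342.86%


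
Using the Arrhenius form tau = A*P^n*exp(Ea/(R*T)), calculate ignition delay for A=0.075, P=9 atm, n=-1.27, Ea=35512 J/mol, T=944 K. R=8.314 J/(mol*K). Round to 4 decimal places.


tau = A * P^n * exp(Ea/(R*T))
P^n = 9^(-1.27) = 0.06139203
Ea/(R*T) = 35512/(8.314*944) = 4.524735
exp(Ea/(R*T)) = 92.271440
tau = 0.075 * 0.06139203 * 92.271440 = 0.4249 ms


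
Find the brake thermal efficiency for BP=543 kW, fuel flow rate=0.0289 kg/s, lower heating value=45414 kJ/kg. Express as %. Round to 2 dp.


eta_BTE = (BP / (mf * LHV)) * 100
Denominator = 0.0289 * 45414 = 1312.4646 kW
eta_BTE = (543 / 1312.4646) * 100 = 41.37%


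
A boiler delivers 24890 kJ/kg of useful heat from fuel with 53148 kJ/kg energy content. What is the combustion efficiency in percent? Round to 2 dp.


Efficiency = (Q_useful / Q_fuel) * 100
Efficiency = (24890 / 53148) * 100
Efficiency = 0.4683 * 100 = 46.83%


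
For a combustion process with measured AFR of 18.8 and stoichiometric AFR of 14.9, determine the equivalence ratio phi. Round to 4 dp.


phi = AFR_stoich / AFR_actual
phi = 14.9 / 18.8 = 0.7926


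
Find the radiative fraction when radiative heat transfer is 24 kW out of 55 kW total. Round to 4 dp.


f_rad = Q_rad / Q_total
f_rad = 24 / 55 = 0.4364


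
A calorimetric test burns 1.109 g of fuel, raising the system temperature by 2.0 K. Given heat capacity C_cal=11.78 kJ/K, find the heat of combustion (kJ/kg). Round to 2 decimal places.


Hc = C_cal * delta_T / m_fuel
Q_released = 11.78 * 2.0 = 23.5600 kJ
m_fuel = 1.109 g = 1.109/1000 kg = 0.001109 kg
Hc = 23.5600 / 0.001109 = 21244.36 kJ/kg


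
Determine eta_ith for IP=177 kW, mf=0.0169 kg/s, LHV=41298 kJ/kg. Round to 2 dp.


eta_ith = (IP / (mf * LHV)) * 100
Denominator = 0.0169 * 41298 = 697.9362 kW
eta_ith = (177 / 697.9362) * 100 = 25.36%


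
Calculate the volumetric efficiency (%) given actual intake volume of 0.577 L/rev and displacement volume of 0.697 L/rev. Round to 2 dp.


eta_v = (V_actual / V_disp) * 100
Ratio = 0.577 / 0.697 = 0.8278
eta_v = 0.8278 * 100 = 82.78%


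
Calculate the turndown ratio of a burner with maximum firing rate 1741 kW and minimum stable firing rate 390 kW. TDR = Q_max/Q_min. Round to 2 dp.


TDR = Q_max / Q_min
TDR = 1741 / 390 = 4.46


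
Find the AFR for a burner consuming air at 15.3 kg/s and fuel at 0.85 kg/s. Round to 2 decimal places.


AFR = m_air / m_fuel
AFR = 15.3 / 0.85 = 18.00


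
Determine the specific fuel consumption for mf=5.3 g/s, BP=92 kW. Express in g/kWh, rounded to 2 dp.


SFC = (mf / BP) * 3600
Rate = 5.3 / 92 = 0.057609 g/(s*kW)
SFC = 0.057609 * 3600 = 207.39 g/kWh


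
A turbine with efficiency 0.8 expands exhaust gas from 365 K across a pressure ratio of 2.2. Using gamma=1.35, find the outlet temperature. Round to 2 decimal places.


T_out = T_in * (1 - eta * (1 - PR^(-(gamma-1)/gamma)))
Exponent = -(1.35-1)/1.35 = -0.25925926
PR^exp = 2.2^(-0.25925926) = 0.81512413
Factor = 1 - 0.8*(1 - 0.81512413) = 0.85209930
T_out = 365 * 0.85209930 = 311.02 K


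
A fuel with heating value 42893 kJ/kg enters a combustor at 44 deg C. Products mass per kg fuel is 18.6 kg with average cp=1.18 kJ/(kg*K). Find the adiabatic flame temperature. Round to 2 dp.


T_ad = T_in + Hc / (m_p * cp)
Denominator = 18.6 * 1.18 = 21.9480
Temperature rise = 42893 / 21.9480 = 1954.30 K
T_ad = 44 + 1954.30 = 1998.30 deg C


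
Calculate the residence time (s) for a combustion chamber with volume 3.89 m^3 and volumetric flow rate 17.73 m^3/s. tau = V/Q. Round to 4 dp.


tau = V / Q_flow
tau = 3.89 / 17.73 = 0.2194 s


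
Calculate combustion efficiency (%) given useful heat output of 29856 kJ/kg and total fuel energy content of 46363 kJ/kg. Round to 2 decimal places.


Efficiency = (Q_useful / Q_fuel) * 100
Efficiency = (29856 / 46363) * 100
Efficiency = 0.6440 * 100 = 64.40%


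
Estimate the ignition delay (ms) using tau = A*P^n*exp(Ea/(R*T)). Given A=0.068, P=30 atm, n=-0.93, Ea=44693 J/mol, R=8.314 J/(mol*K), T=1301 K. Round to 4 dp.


tau = A * P^n * exp(Ea/(R*T))
P^n = 30^(-0.93) = 0.04229385
Ea/(R*T) = 44693/(8.314*1301) = 4.131923
exp(Ea/(R*T)) = 62.297589
tau = 0.068 * 0.04229385 * 62.297589 = 0.1792 ms


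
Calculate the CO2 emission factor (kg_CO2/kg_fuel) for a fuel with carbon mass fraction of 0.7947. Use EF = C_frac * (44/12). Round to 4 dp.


EF = C_frac * (M_CO2 / M_C)
EF = 0.7947 * (44/12)
EF = 0.7947 * 3.666667 = 2.9139 kg_CO2/kg_fuel


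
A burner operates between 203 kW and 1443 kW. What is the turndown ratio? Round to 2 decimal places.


TDR = Q_max / Q_min
TDR = 1443 / 203 = 7.11


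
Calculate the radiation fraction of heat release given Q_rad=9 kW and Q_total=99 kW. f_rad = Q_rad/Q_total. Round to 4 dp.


f_rad = Q_rad / Q_total
f_rad = 9 / 99 = 0.0909


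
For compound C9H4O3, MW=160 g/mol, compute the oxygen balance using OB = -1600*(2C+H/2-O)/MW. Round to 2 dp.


OB = -1600 * (2C + H/2 - O) / MW
Inner = 2*9 + 4/2 - 3 = 17.00
OB = -1600 * 17.00 / 160 = -170.00%


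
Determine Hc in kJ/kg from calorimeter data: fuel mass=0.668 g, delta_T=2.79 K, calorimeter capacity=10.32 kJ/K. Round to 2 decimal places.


Hc = C_cal * delta_T / m_fuel
Q_released = 10.32 * 2.79 = 28.7928 kJ
m_fuel = 0.668 g = 0.668/1000 kg = 0.000668 kg
Hc = 28.7928 / 0.000668 = 43102.99 kJ/kg


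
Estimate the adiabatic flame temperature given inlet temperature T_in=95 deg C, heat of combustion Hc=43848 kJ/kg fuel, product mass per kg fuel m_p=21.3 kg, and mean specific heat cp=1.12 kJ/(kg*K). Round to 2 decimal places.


T_ad = T_in + Hc / (m_p * cp)
Denominator = 21.3 * 1.12 = 23.8560
Temperature rise = 43848 / 23.8560 = 1838.03 K
T_ad = 95 + 1838.03 = 1933.03 deg C


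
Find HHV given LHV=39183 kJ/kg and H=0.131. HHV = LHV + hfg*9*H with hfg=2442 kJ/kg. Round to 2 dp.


HHV = LHV + hfg * 9 * H
Water addition = 2442 * 9 * 0.131 = 2879.118 kJ/kg
HHV = 39183 + 2879.118 = 42062.12 kJ/kg


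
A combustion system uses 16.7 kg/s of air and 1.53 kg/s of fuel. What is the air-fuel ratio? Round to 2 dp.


AFR = m_air / m_fuel
AFR = 16.7 / 1.53 = 10.92


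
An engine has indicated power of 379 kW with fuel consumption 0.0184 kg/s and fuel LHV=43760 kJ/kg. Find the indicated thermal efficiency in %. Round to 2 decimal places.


eta_ith = (IP / (mf * LHV)) * 100
Denominator = 0.0184 * 43760 = 805.1840 kW
eta_ith = (379 / 805.1840) * 100 = 47.07%


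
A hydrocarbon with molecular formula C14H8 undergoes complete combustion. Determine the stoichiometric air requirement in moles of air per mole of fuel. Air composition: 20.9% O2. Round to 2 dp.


Balanced combustion: C14H8 + 16 O2 -> 14 CO2 + 4 H2O
O2 needed = C + H/4 = 14 + 8/4 = 16.00 moles
Air moles = O2 / 0.209 = 16.00 / 0.209 = 76.56 moles air


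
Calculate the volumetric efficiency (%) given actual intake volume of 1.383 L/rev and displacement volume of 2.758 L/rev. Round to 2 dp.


eta_v = (V_actual / V_disp) * 100
Ratio = 1.383 / 2.758 = 0.5015
eta_v = 0.5015 * 100 = 50.15%


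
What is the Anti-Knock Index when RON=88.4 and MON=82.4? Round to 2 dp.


AKI = (RON + MON) / 2
AKI = (88.4 + 82.4) / 2
AKI = 170.8 / 2 = 85.40


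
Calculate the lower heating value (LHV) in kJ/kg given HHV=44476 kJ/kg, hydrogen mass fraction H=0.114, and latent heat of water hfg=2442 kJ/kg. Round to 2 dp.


LHV = HHV - hfg * 9 * H
Water correction = 2442 * 9 * 0.114 = 2505.492 kJ/kg
LHV = 44476 - 2505.492 = 41970.51 kJ/kg


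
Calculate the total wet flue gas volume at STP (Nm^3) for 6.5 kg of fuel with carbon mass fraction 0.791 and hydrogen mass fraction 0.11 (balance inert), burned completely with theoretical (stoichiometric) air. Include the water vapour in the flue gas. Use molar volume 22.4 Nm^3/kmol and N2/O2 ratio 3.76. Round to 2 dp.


Per kg fuel: CO2 = (C/12 kmol)*22.4 = (0.791/12)*22.4 = 1.47653 Nm^3
Per kg fuel: H2O = (H/2 kmol)*22.4 = (0.11/2)*22.4 = 1.23200 Nm^3
O2 needed per kg fuel = C/12 + H/4 = 0.791/12 + 0.11/4 = 0.09341667 kmol
Per kg fuel: N2 = O2*3.76*22.4 = 0.09341667*3.76*22.4 = 7.86793 Nm^3
Total per kg = 1.47653 + 1.23200 + 7.86793 = 10.57646 Nm^3
Total = 10.57646 * 6.5 = 68.75 Nm^3


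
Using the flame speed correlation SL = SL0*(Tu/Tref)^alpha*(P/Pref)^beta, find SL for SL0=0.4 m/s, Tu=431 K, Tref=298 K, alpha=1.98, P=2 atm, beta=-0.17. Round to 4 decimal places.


SL = SL0 * (Tu/Tref)^alpha * (P/Pref)^beta
T ratio = 431/298 = 1.44630872
(T ratio)^alpha = 1.44630872^1.98 = 2.076428
(P/Pref)^beta = 2^(-0.17) = 0.888843
SL = 0.4 * 2.076428 * 0.888843 = 0.7382 m/s


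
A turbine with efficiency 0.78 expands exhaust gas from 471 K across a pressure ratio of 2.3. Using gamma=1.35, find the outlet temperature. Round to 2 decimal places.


T_out = T_in * (1 - eta * (1 - PR^(-(gamma-1)/gamma)))
Exponent = -(1.35-1)/1.35 = -0.25925926
PR^exp = 2.3^(-0.25925926) = 0.80578413
Factor = 1 - 0.78*(1 - 0.80578413) = 0.84851162
T_out = 471 * 0.84851162 = 399.65 K


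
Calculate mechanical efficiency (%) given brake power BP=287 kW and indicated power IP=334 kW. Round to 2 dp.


eta_mech = (BP / IP) * 100
Ratio = 287 / 334 = 0.8593
eta_mech = 0.8593 * 100 = 85.93%


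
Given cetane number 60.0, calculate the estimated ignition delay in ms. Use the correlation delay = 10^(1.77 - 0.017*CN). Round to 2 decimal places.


delay = 10^(1.77 - 0.017*CN)
Exponent = 1.77 - 0.017*60.0 = 0.7500
delay = 10^0.7500 = 5.62 ms


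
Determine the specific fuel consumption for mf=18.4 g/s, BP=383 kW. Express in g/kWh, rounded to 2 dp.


SFC = (mf / BP) * 3600
Rate = 18.4 / 383 = 0.048042 g/(s*kW)
SFC = 0.048042 * 3600 = 172.95 g/kWh


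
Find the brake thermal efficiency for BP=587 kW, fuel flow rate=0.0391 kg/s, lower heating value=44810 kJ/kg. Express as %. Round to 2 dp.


eta_BTE = (BP / (mf * LHV)) * 100
Denominator = 0.0391 * 44810 = 1752.0710 kW
eta_BTE = (587 / 1752.0710) * 100 = 33.50%


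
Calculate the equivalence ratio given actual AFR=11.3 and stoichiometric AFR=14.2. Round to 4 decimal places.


phi = AFR_stoich / AFR_actual
phi = 14.2 / 11.3 = 1.2566


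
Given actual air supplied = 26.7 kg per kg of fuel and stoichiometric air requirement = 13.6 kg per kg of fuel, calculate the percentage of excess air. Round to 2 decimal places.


Excess air = actual - stoichiometric = 26.7 - 13.6 = 13.10 kg/kg fuel
Excess air % = (excess / stoich) * 100 = (13.10 / 13.6) * 100 = 96.32%


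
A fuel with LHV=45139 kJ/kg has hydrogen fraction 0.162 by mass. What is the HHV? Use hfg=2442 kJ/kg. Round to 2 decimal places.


HHV = LHV + hfg * 9 * H
Water addition = 2442 * 9 * 0.162 = 3560.436 kJ/kg
HHV = 45139 + 3560.436 = 48699.44 kJ/kg


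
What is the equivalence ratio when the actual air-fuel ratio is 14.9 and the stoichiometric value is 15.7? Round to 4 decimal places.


phi = AFR_stoich / AFR_actual
phi = 15.7 / 14.9 = 1.0537


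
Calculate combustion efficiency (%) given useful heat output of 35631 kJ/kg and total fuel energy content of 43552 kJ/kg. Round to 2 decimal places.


Efficiency = (Q_useful / Q_fuel) * 100
Efficiency = (35631 / 43552) * 100
Efficiency = 0.8181 * 100 = 81.81%


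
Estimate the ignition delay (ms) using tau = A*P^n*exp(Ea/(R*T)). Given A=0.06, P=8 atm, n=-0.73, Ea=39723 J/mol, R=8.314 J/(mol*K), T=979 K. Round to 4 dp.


tau = A * P^n * exp(Ea/(R*T))
P^n = 8^(-0.73) = 0.21915143
Ea/(R*T) = 39723/(8.314*979) = 4.880332
exp(Ea/(R*T)) = 131.674315
tau = 0.06 * 0.21915143 * 131.674315 = 1.7314 ms


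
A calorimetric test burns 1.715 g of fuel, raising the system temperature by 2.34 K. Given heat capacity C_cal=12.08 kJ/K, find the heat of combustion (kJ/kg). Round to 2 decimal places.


Hc = C_cal * delta_T / m_fuel
Q_released = 12.08 * 2.34 = 28.2672 kJ
m_fuel = 1.715 g = 1.715/1000 kg = 0.001715 kg
Hc = 28.2672 / 0.001715 = 16482.33 kJ/kg


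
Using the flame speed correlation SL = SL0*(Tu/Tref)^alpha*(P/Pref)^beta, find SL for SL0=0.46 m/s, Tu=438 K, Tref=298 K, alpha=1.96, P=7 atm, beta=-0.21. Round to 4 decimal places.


SL = SL0 * (Tu/Tref)^alpha * (P/Pref)^beta
T ratio = 438/298 = 1.46979866
(T ratio)^alpha = 1.46979866^1.96 = 2.127284
(P/Pref)^beta = 7^(-0.21) = 0.664553
SL = 0.46 * 2.127284 * 0.664553 = 0.6503 m/s


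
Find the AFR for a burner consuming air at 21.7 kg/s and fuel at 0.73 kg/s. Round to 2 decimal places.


AFR = m_air / m_fuel
AFR = 21.7 / 0.73 = 29.73


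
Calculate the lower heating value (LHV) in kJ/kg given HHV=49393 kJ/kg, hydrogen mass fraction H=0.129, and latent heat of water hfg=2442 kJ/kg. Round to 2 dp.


LHV = HHV - hfg * 9 * H
Water correction = 2442 * 9 * 0.129 = 2835.162 kJ/kg
LHV = 49393 - 2835.162 = 46557.84 kJ/kg


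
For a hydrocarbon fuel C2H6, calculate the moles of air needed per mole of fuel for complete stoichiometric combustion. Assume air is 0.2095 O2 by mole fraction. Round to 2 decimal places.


Balanced combustion: C2H6 + 3.5 O2 -> 2 CO2 + 3 H2O
O2 needed = C + H/4 = 2 + 6/4 = 3.50 moles
Air moles = O2 / 0.2095 = 3.50 / 0.2095 = 16.71 moles air


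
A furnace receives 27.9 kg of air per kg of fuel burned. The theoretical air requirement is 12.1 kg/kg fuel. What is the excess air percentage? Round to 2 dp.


Excess air = actual - stoichiometric = 27.9 - 12.1 = 15.80 kg/kg fuel
Excess air % = (excess / stoich) * 100 = (15.80 / 12.1) * 100 = 130.58%


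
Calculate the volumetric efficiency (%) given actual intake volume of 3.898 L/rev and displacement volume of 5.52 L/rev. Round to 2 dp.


eta_v = (V_actual / V_disp) * 100
Ratio = 3.898 / 5.52 = 0.7062
eta_v = 0.7062 * 100 = 70.62%


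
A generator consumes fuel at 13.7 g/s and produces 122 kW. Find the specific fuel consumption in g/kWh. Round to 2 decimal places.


SFC = (mf / BP) * 3600
Rate = 13.7 / 122 = 0.112295 g/(s*kW)
SFC = 0.112295 * 3600 = 404.26 g/kWh


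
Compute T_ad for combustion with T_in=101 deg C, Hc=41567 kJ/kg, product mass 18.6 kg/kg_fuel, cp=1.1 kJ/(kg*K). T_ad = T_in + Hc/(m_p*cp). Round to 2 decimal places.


T_ad = T_in + Hc / (m_p * cp)
Denominator = 18.6 * 1.1 = 20.4600
Temperature rise = 41567 / 20.4600 = 2031.62 K
T_ad = 101 + 2031.62 = 2132.62 deg C


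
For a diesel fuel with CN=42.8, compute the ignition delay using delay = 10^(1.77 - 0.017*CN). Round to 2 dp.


delay = 10^(1.77 - 0.017*CN)
Exponent = 1.77 - 0.017*42.8 = 1.0424
delay = 10^1.0424 = 11.03 ms


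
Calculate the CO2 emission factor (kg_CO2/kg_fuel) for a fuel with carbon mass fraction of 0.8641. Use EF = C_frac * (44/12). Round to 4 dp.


EF = C_frac * (M_CO2 / M_C)
EF = 0.8641 * (44/12)
EF = 0.8641 * 3.666667 = 3.1684 kg_CO2/kg_fuel


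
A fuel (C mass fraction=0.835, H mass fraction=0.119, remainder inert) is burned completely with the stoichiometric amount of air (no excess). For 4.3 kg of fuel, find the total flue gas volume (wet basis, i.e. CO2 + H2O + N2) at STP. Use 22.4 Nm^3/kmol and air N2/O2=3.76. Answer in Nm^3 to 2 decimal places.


Per kg fuel: CO2 = (C/12 kmol)*22.4 = (0.835/12)*22.4 = 1.55867 Nm^3
Per kg fuel: H2O = (H/2 kmol)*22.4 = (0.119/2)*22.4 = 1.33280 Nm^3
O2 needed per kg fuel = C/12 + H/4 = 0.835/12 + 0.119/4 = 0.09933333 kmol
Per kg fuel: N2 = O2*3.76*22.4 = 0.09933333*3.76*22.4 = 8.36625 Nm^3
Total per kg = 1.55867 + 1.33280 + 8.36625 = 11.25772 Nm^3
Total = 11.25772 * 4.3 = 48.41 Nm^3


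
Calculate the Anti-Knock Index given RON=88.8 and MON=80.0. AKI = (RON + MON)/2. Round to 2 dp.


AKI = (RON + MON) / 2
AKI = (88.8 + 80.0) / 2
AKI = 168.8 / 2 = 84.40


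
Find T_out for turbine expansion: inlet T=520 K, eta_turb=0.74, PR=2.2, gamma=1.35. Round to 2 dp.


T_out = T_in * (1 - eta * (1 - PR^(-(gamma-1)/gamma)))
Exponent = -(1.35-1)/1.35 = -0.25925926
PR^exp = 2.2^(-0.25925926) = 0.81512413
Factor = 1 - 0.74*(1 - 0.81512413) = 0.86319186
T_out = 520 * 0.86319186 = 448.86 K


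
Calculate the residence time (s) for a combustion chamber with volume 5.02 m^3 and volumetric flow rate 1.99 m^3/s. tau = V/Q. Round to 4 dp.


tau = V / Q_flow
tau = 5.02 / 1.99 = 2.5226 s


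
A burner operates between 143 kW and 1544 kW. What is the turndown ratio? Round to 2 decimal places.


TDR = Q_max / Q_min
TDR = 1544 / 143 = 10.80


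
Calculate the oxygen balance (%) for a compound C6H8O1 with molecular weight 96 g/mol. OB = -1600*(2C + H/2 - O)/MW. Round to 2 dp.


OB = -1600 * (2C + H/2 - O) / MW
Inner = 2*6 + 8/2 - 1 = 15.00
OB = -1600 * 15.00 / 96 = -250.00%


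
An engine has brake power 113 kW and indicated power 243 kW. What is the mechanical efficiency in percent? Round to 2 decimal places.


eta_mech = (BP / IP) * 100
Ratio = 113 / 243 = 0.4650
eta_mech = 0.4650 * 100 = 46.50%


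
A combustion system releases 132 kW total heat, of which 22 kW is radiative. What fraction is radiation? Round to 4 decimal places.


f_rad = Q_rad / Q_total
f_rad = 22 / 132 = 0.1667


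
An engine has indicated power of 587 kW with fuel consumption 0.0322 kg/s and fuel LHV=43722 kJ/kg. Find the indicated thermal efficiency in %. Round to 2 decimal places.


eta_ith = (IP / (mf * LHV)) * 100
Denominator = 0.0322 * 43722 = 1407.8484 kW
eta_ith = (587 / 1407.8484) * 100 = 41.69%


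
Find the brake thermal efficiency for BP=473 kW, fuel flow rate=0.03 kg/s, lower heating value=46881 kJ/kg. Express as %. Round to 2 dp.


eta_BTE = (BP / (mf * LHV)) * 100
Denominator = 0.03 * 46881 = 1406.4300 kW
eta_BTE = (473 / 1406.4300) * 100 = 33.63%


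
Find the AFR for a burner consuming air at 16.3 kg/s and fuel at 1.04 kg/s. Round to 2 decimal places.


AFR = m_air / m_fuel
AFR = 16.3 / 1.04 = 15.67


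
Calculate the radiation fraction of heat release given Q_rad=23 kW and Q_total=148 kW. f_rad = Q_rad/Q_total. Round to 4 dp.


f_rad = Q_rad / Q_total
f_rad = 23 / 148 = 0.1554


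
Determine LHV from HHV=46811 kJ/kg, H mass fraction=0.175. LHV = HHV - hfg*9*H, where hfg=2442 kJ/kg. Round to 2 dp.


LHV = HHV - hfg * 9 * H
Water correction = 2442 * 9 * 0.175 = 3846.150 kJ/kg
LHV = 46811 - 3846.150 = 42964.85 kJ/kg


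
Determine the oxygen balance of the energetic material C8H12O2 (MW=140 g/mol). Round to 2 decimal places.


OB = -1600 * (2C + H/2 - O) / MW
Inner = 2*8 + 12/2 - 2 = 20.00
OB = -1600 * 20.00 / 140 = -228.57%


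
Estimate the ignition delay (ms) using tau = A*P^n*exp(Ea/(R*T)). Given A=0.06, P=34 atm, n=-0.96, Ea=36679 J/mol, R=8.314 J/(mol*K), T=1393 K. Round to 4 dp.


tau = A * P^n * exp(Ea/(R*T))
P^n = 34^(-0.96) = 0.03386727
Ea/(R*T) = 36679/(8.314*1393) = 3.167060
exp(Ea/(R*T)) = 23.737603
tau = 0.06 * 0.03386727 * 23.737603 = 0.0482 ms


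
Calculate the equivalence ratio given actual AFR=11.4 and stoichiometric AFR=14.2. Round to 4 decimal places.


phi = AFR_stoich / AFR_actual
phi = 14.2 / 11.4 = 1.2456


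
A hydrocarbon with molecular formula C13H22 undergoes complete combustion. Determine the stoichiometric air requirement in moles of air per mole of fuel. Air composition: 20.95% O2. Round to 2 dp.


Balanced combustion: C13H22 + 18.5 O2 -> 13 CO2 + 11 H2O
O2 needed = C + H/4 = 13 + 22/4 = 18.50 moles
Air moles = O2 / 0.2095 = 18.50 / 0.2095 = 88.31 moles air


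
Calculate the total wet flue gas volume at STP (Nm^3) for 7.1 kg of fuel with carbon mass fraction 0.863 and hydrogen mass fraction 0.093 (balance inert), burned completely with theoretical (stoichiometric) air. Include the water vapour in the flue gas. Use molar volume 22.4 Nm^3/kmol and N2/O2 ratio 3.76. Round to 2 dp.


Per kg fuel: CO2 = (C/12 kmol)*22.4 = (0.863/12)*22.4 = 1.61093 Nm^3
Per kg fuel: H2O = (H/2 kmol)*22.4 = (0.093/2)*22.4 = 1.04160 Nm^3
O2 needed per kg fuel = C/12 + H/4 = 0.863/12 + 0.093/4 = 0.09516667 kmol
Per kg fuel: N2 = O2*3.76*22.4 = 0.09516667*3.76*22.4 = 8.01532 Nm^3
Total per kg = 1.61093 + 1.04160 + 8.01532 = 10.66785 Nm^3
Total = 10.66785 * 7.1 = 75.74 Nm^3


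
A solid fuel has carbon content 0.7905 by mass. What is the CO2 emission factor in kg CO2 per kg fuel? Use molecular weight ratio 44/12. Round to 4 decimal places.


EF = C_frac * (M_CO2 / M_C)
EF = 0.7905 * (44/12)
EF = 0.7905 * 3.666667 = 2.8985 kg_CO2/kg_fuel


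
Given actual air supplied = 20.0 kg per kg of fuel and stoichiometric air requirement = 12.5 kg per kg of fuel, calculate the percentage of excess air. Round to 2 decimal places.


Excess air = actual - stoichiometric = 20.0 - 12.5 = 7.50 kg/kg fuel
Excess air % = (excess / stoich) * 100 = (7.50 / 12.5) * 100 = 60.00%


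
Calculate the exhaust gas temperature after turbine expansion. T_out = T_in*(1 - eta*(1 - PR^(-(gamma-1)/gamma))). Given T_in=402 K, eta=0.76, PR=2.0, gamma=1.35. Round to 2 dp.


T_out = T_in * (1 - eta * (1 - PR^(-(gamma-1)/gamma)))
Exponent = -(1.35-1)/1.35 = -0.25925926
PR^exp = 2.0^(-0.25925926) = 0.83551680
Factor = 1 - 0.76*(1 - 0.83551680) = 0.87499277
T_out = 402 * 0.87499277 = 351.75 K


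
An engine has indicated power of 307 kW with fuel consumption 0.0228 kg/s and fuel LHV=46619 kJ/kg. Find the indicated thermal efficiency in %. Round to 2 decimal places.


eta_ith = (IP / (mf * LHV)) * 100
Denominator = 0.0228 * 46619 = 1062.9132 kW
eta_ith = (307 / 1062.9132) * 100 = 28.88%


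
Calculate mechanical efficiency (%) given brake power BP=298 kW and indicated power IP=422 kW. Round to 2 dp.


eta_mech = (BP / IP) * 100
Ratio = 298 / 422 = 0.7062
eta_mech = 0.7062 * 100 = 70.62%


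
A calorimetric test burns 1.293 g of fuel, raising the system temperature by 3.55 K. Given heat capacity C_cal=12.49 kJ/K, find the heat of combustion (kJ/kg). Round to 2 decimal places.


Hc = C_cal * delta_T / m_fuel
Q_released = 12.49 * 3.55 = 44.3395 kJ
m_fuel = 1.293 g = 1.293/1000 kg = 0.001293 kg
Hc = 44.3395 / 0.001293 = 34291.96 kJ/kg


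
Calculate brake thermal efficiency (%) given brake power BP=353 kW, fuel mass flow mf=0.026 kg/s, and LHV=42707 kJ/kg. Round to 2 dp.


eta_BTE = (BP / (mf * LHV)) * 100
Denominator = 0.026 * 42707 = 1110.3820 kW
eta_BTE = (353 / 1110.3820) * 100 = 31.79%


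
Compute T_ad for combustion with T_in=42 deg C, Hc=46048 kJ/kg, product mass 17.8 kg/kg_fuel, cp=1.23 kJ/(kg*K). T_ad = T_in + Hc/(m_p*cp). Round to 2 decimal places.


T_ad = T_in + Hc / (m_p * cp)
Denominator = 17.8 * 1.23 = 21.8940
Temperature rise = 46048 / 21.8940 = 2103.22 K
T_ad = 42 + 2103.22 = 2145.22 deg C


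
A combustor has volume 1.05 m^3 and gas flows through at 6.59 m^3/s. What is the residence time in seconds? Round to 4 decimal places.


tau = V / Q_flow
tau = 1.05 / 6.59 = 0.1593 s


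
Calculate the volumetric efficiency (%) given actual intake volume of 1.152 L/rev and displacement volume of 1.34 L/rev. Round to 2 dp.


eta_v = (V_actual / V_disp) * 100
Ratio = 1.152 / 1.34 = 0.8597
eta_v = 0.8597 * 100 = 85.97%


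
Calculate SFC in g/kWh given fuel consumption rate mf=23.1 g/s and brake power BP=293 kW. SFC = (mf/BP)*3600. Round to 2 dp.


SFC = (mf / BP) * 3600
Rate = 23.1 / 293 = 0.078840 g/(s*kW)
SFC = 0.078840 * 3600 = 283.82 g/kWh


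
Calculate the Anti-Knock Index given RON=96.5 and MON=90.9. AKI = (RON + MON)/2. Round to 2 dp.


AKI = (RON + MON) / 2
AKI = (96.5 + 90.9) / 2
AKI = 187.4 / 2 = 93.70


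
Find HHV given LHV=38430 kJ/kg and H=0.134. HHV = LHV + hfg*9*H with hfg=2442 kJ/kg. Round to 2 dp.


HHV = LHV + hfg * 9 * H
Water addition = 2442 * 9 * 0.134 = 2945.052 kJ/kg
HHV = 38430 + 2945.052 = 41375.05 kJ/kg


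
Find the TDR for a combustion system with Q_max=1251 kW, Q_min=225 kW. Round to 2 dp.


TDR = Q_max / Q_min
TDR = 1251 / 225 = 5.56


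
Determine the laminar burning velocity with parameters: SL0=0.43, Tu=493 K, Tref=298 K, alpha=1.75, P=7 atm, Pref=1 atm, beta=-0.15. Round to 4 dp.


SL = SL0 * (Tu/Tref)^alpha * (P/Pref)^beta
T ratio = 493/298 = 1.65436242
(T ratio)^alpha = 1.65436242^1.75 = 2.413257
(P/Pref)^beta = 7^(-0.15) = 0.746853
SL = 0.43 * 2.413257 * 0.746853 = 0.7750 m/s


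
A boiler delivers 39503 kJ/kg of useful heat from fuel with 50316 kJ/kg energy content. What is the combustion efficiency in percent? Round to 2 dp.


Efficiency = (Q_useful / Q_fuel) * 100
Efficiency = (39503 / 50316) * 100
Efficiency = 0.7851 * 100 = 78.51%


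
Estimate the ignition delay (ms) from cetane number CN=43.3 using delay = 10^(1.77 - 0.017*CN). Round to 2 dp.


delay = 10^(1.77 - 0.017*CN)
Exponent = 1.77 - 0.017*43.3 = 1.0339
delay = 10^1.0339 = 10.81 ms


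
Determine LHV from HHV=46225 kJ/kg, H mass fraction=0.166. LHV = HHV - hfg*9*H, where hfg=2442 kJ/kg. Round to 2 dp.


LHV = HHV - hfg * 9 * H
Water correction = 2442 * 9 * 0.166 = 3648.348 kJ/kg
LHV = 46225 - 3648.348 = 42576.65 kJ/kg


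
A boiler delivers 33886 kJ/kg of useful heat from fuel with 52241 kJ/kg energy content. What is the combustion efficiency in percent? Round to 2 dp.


Efficiency = (Q_useful / Q_fuel) * 100
Efficiency = (33886 / 52241) * 100
Efficiency = 0.6486 * 100 = 64.86%


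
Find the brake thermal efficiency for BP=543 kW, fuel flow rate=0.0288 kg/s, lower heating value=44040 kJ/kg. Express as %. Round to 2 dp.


eta_BTE = (BP / (mf * LHV)) * 100
Denominator = 0.0288 * 44040 = 1268.3520 kW
eta_BTE = (543 / 1268.3520) * 100 = 42.81%


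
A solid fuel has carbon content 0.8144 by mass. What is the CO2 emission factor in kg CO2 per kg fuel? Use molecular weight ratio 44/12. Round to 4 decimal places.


EF = C_frac * (M_CO2 / M_C)
EF = 0.8144 * (44/12)
EF = 0.8144 * 3.666667 = 2.9861 kg_CO2/kg_fuel


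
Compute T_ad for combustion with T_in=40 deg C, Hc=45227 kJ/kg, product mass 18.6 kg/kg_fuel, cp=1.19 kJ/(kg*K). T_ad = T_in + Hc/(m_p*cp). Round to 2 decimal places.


T_ad = T_in + Hc / (m_p * cp)
Denominator = 18.6 * 1.19 = 22.1340
Temperature rise = 45227 / 22.1340 = 2043.33 K
T_ad = 40 + 2043.33 = 2083.33 deg C


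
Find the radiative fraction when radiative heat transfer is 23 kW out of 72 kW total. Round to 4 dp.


f_rad = Q_rad / Q_total
f_rad = 23 / 72 = 0.3194


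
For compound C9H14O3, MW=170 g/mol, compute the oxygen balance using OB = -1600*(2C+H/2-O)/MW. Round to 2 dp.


OB = -1600 * (2C + H/2 - O) / MW
Inner = 2*9 + 14/2 - 3 = 22.00
OB = -1600 * 22.00 / 170 = -207.06%


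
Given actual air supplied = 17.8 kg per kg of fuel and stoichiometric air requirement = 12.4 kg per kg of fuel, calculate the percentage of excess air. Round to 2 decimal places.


Excess air = actual - stoichiometric = 17.8 - 12.4 = 5.40 kg/kg fuel
Excess air % = (excess / stoich) * 100 = (5.40 / 12.4) * 100 = 43.55%


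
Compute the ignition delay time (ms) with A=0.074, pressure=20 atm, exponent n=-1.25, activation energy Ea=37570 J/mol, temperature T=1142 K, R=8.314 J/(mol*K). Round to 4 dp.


tau = A * P^n * exp(Ea/(R*T))
P^n = 20^(-1.25) = 0.02364354
Ea/(R*T) = 37570/(8.314*1142) = 3.956991
exp(Ea/(R*T)) = 52.299723
tau = 0.074 * 0.02364354 * 52.299723 = 0.0915 ms


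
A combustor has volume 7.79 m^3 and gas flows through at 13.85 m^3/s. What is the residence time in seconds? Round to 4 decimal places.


tau = V / Q_flow
tau = 7.79 / 13.85 = 0.5625 s


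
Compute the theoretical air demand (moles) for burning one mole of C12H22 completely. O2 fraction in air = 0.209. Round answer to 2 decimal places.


Balanced combustion: C12H22 + 17.5 O2 -> 12 CO2 + 11 H2O
O2 needed = C + H/4 = 12 + 22/4 = 17.50 moles
Air moles = O2 / 0.209 = 17.50 / 0.209 = 83.73 moles air


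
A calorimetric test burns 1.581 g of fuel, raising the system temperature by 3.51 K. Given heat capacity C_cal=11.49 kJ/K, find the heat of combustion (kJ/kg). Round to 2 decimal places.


Hc = C_cal * delta_T / m_fuel
Q_released = 11.49 * 3.51 = 40.3299 kJ
m_fuel = 1.581 g = 1.581/1000 kg = 0.001581 kg
Hc = 40.3299 / 0.001581 = 25509.11 kJ/kg


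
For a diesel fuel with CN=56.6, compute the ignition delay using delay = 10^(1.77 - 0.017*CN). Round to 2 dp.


delay = 10^(1.77 - 0.017*CN)
Exponent = 1.77 - 0.017*56.6 = 0.8078
delay = 10^0.8078 = 6.42 ms


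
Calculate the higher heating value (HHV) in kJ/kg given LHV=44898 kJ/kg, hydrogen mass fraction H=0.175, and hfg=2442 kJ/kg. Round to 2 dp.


HHV = LHV + hfg * 9 * H
Water addition = 2442 * 9 * 0.175 = 3846.150 kJ/kg
HHV = 44898 + 3846.150 = 48744.15 kJ/kg


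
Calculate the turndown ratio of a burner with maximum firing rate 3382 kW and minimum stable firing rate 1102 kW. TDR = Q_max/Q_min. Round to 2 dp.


TDR = Q_max / Q_min
TDR = 3382 / 1102 = 3.07


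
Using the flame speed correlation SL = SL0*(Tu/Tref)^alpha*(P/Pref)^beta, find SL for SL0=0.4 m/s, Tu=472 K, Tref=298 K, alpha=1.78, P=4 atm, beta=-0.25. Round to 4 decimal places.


SL = SL0 * (Tu/Tref)^alpha * (P/Pref)^beta
T ratio = 472/298 = 1.58389262
(T ratio)^alpha = 1.58389262^1.78 = 2.267315
(P/Pref)^beta = 4^(-0.25) = 0.707107
SL = 0.4 * 2.267315 * 0.707107 = 0.6413 m/s


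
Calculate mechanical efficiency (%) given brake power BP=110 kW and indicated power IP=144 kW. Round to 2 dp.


eta_mech = (BP / IP) * 100
Ratio = 110 / 144 = 0.7639
eta_mech = 0.7639 * 100 = 76.39%


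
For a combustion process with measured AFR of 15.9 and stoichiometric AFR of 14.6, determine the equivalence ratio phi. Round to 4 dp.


phi = AFR_stoich / AFR_actual
phi = 14.6 / 15.9 = 0.9182


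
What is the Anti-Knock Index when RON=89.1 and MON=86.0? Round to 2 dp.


AKI = (RON + MON) / 2
AKI = (89.1 + 86.0) / 2
AKI = 175.1 / 2 = 87.55


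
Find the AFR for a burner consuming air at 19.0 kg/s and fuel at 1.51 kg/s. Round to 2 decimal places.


AFR = m_air / m_fuel
AFR = 19.0 / 1.51 = 12.58


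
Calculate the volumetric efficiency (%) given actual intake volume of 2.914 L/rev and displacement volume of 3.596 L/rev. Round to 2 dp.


eta_v = (V_actual / V_disp) * 100
Ratio = 2.914 / 3.596 = 0.8103
eta_v = 0.8103 * 100 = 81.03%


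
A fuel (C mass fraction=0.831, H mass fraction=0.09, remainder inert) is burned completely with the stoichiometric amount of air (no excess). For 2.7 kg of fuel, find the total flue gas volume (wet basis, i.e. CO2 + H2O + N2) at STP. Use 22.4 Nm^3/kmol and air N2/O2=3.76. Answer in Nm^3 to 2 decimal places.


Per kg fuel: CO2 = (C/12 kmol)*22.4 = (0.831/12)*22.4 = 1.55120 Nm^3
Per kg fuel: H2O = (H/2 kmol)*22.4 = (0.09/2)*22.4 = 1.00800 Nm^3
O2 needed per kg fuel = C/12 + H/4 = 0.831/12 + 0.09/4 = 0.09175000 kmol
Per kg fuel: N2 = O2*3.76*22.4 = 0.09175000*3.76*22.4 = 7.72755 Nm^3
Total per kg = 1.55120 + 1.00800 + 7.72755 = 10.28675 Nm^3
Total = 10.28675 * 2.7 = 27.77 Nm^3


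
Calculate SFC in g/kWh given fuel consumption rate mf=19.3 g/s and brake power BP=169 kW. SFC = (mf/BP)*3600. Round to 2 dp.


SFC = (mf / BP) * 3600
Rate = 19.3 / 169 = 0.114201 g/(s*kW)
SFC = 0.114201 * 3600 = 411.12 g/kWh


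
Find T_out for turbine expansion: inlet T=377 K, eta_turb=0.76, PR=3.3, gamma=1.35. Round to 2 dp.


T_out = T_in * (1 - eta * (1 - PR^(-(gamma-1)/gamma)))
Exponent = -(1.35-1)/1.35 = -0.25925926
PR^exp = 3.3^(-0.25925926) = 0.73378775
Factor = 1 - 0.76*(1 - 0.73378775) = 0.79767869
T_out = 377 * 0.79767869 = 300.72 K


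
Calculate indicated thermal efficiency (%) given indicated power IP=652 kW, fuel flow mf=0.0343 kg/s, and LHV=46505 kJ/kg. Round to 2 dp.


eta_ith = (IP / (mf * LHV)) * 100
Denominator = 0.0343 * 46505 = 1595.1215 kW
eta_ith = (652 / 1595.1215) * 100 = 40.87%


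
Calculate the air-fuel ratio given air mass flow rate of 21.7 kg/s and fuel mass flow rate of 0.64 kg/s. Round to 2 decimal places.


AFR = m_air / m_fuel
AFR = 21.7 / 0.64 = 33.91


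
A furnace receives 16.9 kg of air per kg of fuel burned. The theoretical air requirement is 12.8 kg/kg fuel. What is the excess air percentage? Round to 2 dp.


Excess air = actual - stoichiometric = 16.9 - 12.8 = 4.10 kg/kg fuel
Excess air % = (excess / stoich) * 100 = (4.10 / 12.8) * 100 = 32.03%


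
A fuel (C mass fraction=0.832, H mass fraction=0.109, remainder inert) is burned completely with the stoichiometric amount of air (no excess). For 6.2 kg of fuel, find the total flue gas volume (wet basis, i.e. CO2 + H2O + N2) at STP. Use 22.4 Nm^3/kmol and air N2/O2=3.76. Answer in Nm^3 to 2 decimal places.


Per kg fuel: CO2 = (C/12 kmol)*22.4 = (0.832/12)*22.4 = 1.55307 Nm^3
Per kg fuel: H2O = (H/2 kmol)*22.4 = (0.109/2)*22.4 = 1.22080 Nm^3
O2 needed per kg fuel = C/12 + H/4 = 0.832/12 + 0.109/4 = 0.09658333 kmol
Per kg fuel: N2 = O2*3.76*22.4 = 0.09658333*3.76*22.4 = 8.13463 Nm^3
Total per kg = 1.55307 + 1.22080 + 8.13463 = 10.90850 Nm^3
Total = 10.90850 * 6.2 = 67.63 Nm^3


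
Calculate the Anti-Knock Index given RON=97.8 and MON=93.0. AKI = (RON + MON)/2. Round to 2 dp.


AKI = (RON + MON) / 2
AKI = (97.8 + 93.0) / 2
AKI = 190.8 / 2 = 95.40


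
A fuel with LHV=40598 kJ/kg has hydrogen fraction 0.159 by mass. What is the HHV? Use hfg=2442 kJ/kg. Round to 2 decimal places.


HHV = LHV + hfg * 9 * H
Water addition = 2442 * 9 * 0.159 = 3494.502 kJ/kg
HHV = 40598 + 3494.502 = 44092.50 kJ/kg
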